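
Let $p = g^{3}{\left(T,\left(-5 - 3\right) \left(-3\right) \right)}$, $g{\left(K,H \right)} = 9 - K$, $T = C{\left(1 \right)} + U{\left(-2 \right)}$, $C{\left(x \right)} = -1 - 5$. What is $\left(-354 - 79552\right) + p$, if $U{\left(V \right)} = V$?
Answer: $-74993$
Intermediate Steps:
$C{\left(x \right)} = -6$
$T = -8$ ($T = -6 - 2 = -8$)
$p = 4913$ ($p = \left(9 - -8\right)^{3} = \left(9 + 8\right)^{3} = 17^{3} = 4913$)
$\left(-354 - 79552\right) + p = \left(-354 - 79552\right) + 4913 = -79906 + 4913 = -74993$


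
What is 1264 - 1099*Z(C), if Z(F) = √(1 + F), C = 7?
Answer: 1264 - 2198*√2 ≈ -1844.4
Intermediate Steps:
1264 - 1099*Z(C) = 1264 - 1099*√(1 + 7) = 1264 - 2198*√2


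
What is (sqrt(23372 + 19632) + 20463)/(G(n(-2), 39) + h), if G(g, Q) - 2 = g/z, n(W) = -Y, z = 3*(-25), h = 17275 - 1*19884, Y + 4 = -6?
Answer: -306945/39107 - 30*sqrt(10751)/39107 ≈ -7.9284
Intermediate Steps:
Y = -10 (Y = -4 - 6 = -10)
h = -2609 (h = 17275 - 19884 = -2609)
z = -75
n(W) = 10 (n(W) = -1*(-10) = 10)
G(g, Q) = 2 - g/75 (G(g, Q) = 2 + g/(-75) = 2 + g*(-1/75) = 2 - g/75)
(sqrt(23372 + 19632) + 20463)/(G(n(-2), 39) + h) = (sqrt(23372 + 19632) + 20463)/((2 - 1/75*10) - 2609) = (sqrt(43004) + 20463)/((2 - 2/15) - 2609) = (2*sqrt(10751) + 20463)/(28/15 - 2609) = (20463 + 2*sqrt(10751))/(-39107/15) = (20463 + 2*sqrt(10751))*(-15/39107) = -306945/39107 - 30*sqrt(10751)/39107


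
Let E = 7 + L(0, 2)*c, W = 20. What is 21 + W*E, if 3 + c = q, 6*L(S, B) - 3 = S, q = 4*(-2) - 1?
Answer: 41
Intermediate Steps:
q = -9 (q = -8 - 1 = -9)
L(S, B) = ½ + S/6
c = -12 (c = -3 - 9 = -12)
E = 1 (E = 7 + (½ + (⅙)*0)*(-12) = 7 + (½ + 0)*(-12) = 7 + (½)*(-12) = 7 - 6 = 1)
21 + W*E = 21 + 20*1 = 21 + 20 = 41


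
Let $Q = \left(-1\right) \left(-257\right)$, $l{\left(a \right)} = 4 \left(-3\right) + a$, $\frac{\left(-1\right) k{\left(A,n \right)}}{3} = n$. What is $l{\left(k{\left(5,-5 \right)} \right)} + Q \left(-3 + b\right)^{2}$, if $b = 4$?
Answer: $260$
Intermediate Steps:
$k{\left(A,n \right)} = - 3 n$
$l{\left(a \right)} = -12 + a$
$Q = 257$
$l{\left(k{\left(5,-5 \right)} \right)} + Q \left(-3 + b\right)^{2} = \left(-12 - -15\right) + 257 \left(-3 + 4\right)^{2} = \left(-12 + 15\right) + 257 \cdot 1^{2} = 3 + 257 \cdot 1 = 3 + 257 = 260$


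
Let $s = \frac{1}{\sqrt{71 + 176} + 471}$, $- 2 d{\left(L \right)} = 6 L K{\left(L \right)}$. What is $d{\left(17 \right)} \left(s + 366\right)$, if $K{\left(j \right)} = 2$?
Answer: $- \frac{4136297625}{110797} + \frac{51 \sqrt{247}}{110797} \approx -37332.0$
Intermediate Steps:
$d{\left(L \right)} = - 6 L$ ($d{\left(L \right)} = - \frac{6 L 2}{2} = - \frac{12 L}{2} = - 6 L$)
$s = \frac{1}{471 + \sqrt{247}}$ ($s = \frac{1}{\sqrt{247} + 471} = \frac{1}{471 + \sqrt{247}} \approx 0.0020546$)
$d{\left(17 \right)} \left(s + 366\right) = \left(-6\right) 17 \left(\left(\frac{471}{221594} - \frac{\sqrt{247}}{221594}\right) + 366\right) = - 102 \left(\frac{81103875}{221594} - \frac{\sqrt{247}}{221594}\right) = - \frac{4136297625}{110797} + \frac{51 \sqrt{247}}{110797}$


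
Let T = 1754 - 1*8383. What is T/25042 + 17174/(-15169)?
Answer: -530626609/379862098 ≈ -1.3969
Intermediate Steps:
T = -6629 (T = 1754 - 8383 = -6629)
T/25042 + 17174/(-15169) = -6629/25042 + 17174/(-15169) = -6629*1/25042 + 17174*(-1/15169) = -6629/25042 - 17174/15169 = -530626609/379862098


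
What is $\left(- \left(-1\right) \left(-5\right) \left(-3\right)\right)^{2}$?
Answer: $225$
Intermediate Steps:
$\left(- \left(-1\right) \left(-5\right) \left(-3\right)\right)^{2} = \left(\left(-1\right) 5 \left(-3\right)\right)^{2} = \left(\left(-5\right) \left(-3\right)\right)^{2} = 15^{2} = 225$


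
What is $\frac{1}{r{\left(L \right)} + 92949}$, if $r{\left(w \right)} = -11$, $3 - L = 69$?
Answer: $\frac{1}{92938} \approx 1.076 \cdot 10^{-5}$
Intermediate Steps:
$L = -66$ ($L = 3 - 69 = -66$)
$\frac{1}{r{\left(L \right)} + 92949} = \frac{1}{-11 + 92949} = \frac{1}{92938}$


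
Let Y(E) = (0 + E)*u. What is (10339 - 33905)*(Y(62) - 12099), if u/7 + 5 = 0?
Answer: 336263254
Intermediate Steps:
u = -35 (u = -35 + 7*0 = -35 + 0 = -35)
Y(E) = -35*E (Y(E) = (0 + E)*(-35) = E*(-35) = -35*E)
(10339 - 33905)*(Y(62) - 12099) = (10339 - 33905)*(-35*62 - 12099) = -23566*(-2170 - 12099) = -23566*(-14269) = 336263254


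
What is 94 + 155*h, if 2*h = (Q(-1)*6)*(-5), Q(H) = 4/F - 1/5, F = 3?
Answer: -2541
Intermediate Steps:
Q(H) = 17/15 (Q(H) = 4/3 - 1/5 = 4*(⅓) - 1*⅕ = 4/3 - ⅕ = 17/15)
h = -17 (h = (((17/15)*6)*(-5))/2 = ((34/5)*(-5))/2 = (½)*(-34) = -17)
94 + 155*h = 94 + 155*(-17) = 94 - 2635 = -2541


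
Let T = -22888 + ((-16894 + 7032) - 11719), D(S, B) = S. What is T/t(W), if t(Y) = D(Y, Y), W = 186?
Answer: -14823/62 ≈ -239.08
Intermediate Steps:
t(Y) = Y
T = -44469 (T = -22888 + (-9862 - 11719) = -22888 - 21581 = -44469)
T/t(W) = -44469/186 = -44469*1/186 = -14823/62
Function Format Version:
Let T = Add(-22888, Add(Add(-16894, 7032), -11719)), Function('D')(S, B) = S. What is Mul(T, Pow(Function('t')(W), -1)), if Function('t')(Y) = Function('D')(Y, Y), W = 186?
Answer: Rational(-14823, 62) ≈ -239.08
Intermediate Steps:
Function('t')(Y) = Y
T = -44469 (T = Add(-22888, Add(-9862, -11719)) = Add(-22888, -21581) = -44469)
Mul(T, Pow(Function('t')(W), -1)) = Mul(-44469, Pow(186, -1)) = Mul(-44469, Rational(1, 186)) = Rational(-14823, 62)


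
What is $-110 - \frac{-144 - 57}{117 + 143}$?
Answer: $- \frac{28399}{260} \approx -109.23$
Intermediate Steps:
$-110 - \frac{-144 - 57}{117 + 143} = -110 - - \frac{201}{260} = -110 + \frac{201}{260} = - \frac{28399}{260}$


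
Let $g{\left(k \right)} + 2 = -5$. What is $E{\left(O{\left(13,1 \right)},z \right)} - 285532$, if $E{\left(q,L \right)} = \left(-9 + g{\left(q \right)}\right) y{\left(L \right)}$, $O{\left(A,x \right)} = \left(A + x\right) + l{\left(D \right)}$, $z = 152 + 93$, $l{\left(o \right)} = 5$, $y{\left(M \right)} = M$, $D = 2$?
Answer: $-289452$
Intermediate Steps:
$z = 245$
$g{\left(k \right)} = -7$ ($g{\left(k \right)} = -2 - 5 = -7$)
$O{\left(A,x \right)} = 5 + A + x$ ($O{\left(A,x \right)} = \left(A + x\right) + 5 = 5 + A + x$)
$E{\left(q,L \right)} = - 16 L$ ($E{\left(q,L \right)} = \left(-9 - 7\right) L = - 16 L$)
$E{\left(O{\left(13,1 \right)},z \right)} - 285532 = \left(-16\right) 245 - 285532 = -3920 - 285532 = -289452$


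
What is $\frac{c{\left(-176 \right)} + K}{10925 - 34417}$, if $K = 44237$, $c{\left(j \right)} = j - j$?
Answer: $- \frac{44237}{23492} \approx -1.8831$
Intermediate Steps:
$c{\left(j \right)} = 0$
$\frac{c{\left(-176 \right)} + K}{10925 - 34417} = \frac{0 + 44237}{10925 - 34417} = \frac{44237}{-23492} = 44237 \left(- \frac{1}{23492}\right) = - \frac{44237}{23492}$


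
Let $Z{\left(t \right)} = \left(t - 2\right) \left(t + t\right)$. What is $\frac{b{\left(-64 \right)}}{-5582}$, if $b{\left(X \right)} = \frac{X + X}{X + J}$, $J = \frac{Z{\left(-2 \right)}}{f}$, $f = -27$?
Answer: $- \frac{108}{304219} \approx -0.00035501$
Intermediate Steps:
$Z{\left(t \right)} = 2 t \left(-2 + t\right)$ ($Z{\left(t \right)} = \left(-2 + t\right) 2 t = 2 t \left(-2 + t\right)$)
$J = - \frac{16}{27}$ ($J = \frac{2 \left(-2\right) \left(-2 - 2\right)}{-27} = 2 \left(-2\right) \left(-4\right) \left(- \frac{1}{27}\right) = 16 \left(- \frac{1}{27}\right) = - \frac{16}{27} \approx -0.59259$)
$b{\left(X \right)} = \frac{2 X}{- \frac{16}{27} + X}$ ($b{\left(X \right)} = \frac{X + X}{X - \frac{16}{27}} = \frac{2 X}{- \frac{16}{27} + X}$)
$\frac{b{\left(-64 \right)}}{-5582} = \frac{54 \left(-64\right) \frac{1}{-16 + 27 \left(-64\right)}}{-5582} = 54 \left(-64\right) \frac{1}{-16 - 1728} \left(- \frac{1}{5582}\right) = 54 \left(-64\right) \frac{1}{-1744} \left(- \frac{1}{5582}\right) = 54 \left(-64\right) \left(- \frac{1}{1744}\right) \left(- \frac{1}{5582}\right) = \frac{216}{109} \left(- \frac{1}{5582}\right) = - \frac{108}{304219}$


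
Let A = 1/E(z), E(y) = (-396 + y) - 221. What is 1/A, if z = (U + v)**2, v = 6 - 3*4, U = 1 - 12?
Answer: -328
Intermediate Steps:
U = -11
v = -6 (v = 6 - 12 = -6)
z = 289 (z = (-11 - 6)**2 = (-17)**2 = 289)
E(y) = -617 + y
A = -1/328 (A = 1/(-617 + 289) = 1/(-328) = -1/328 ≈ -0.0030488)
1/A = 1/(-1/328) = -328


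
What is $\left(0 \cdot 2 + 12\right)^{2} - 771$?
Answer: $-627$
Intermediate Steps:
$\left(0 \cdot 2 + 12\right)^{2} - 771 = \left(0 + 12\right)^{2} - 771 = 12^{2} - 771 = 144 - 771 = -627$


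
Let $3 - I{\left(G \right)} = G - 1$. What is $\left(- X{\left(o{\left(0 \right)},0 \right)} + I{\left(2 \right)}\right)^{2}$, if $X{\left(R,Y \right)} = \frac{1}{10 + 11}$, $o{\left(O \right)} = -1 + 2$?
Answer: $\frac{1681}{441} \approx 3.8118$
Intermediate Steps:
$I{\left(G \right)} = 4 - G$ ($I{\left(G \right)} = 3 - \left(G - 1\right) = 3 - \left(-1 + G\right) = 4 - G$)
$o{\left(O \right)} = 1$
$X{\left(R,Y \right)} = \frac{1}{21}$
$\left(- X{\left(o{\left(0 \right)},0 \right)} + I{\left(2 \right)}\right)^{2} = \left(\left(-1\right) \frac{1}{21} + \left(4 - 2\right)\right)^{2} = \left(- \frac{1}{21} + \left(4 - 2\right)\right)^{2} = \left(- \frac{1}{21} + 2\right)^{2} = \left(\frac{41}{21}\right)^{2} = \frac{1681}{441}$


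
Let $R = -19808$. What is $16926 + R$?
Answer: $-2882$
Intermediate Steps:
$16926 + R = 16926 - 19808 = -2882$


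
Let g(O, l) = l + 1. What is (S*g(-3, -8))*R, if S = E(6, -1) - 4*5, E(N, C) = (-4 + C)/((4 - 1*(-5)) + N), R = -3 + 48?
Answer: 6405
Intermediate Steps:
g(O, l) = 1 + l
R = 45
E(N, C) = (-4 + C)/(9 + N) (E(N, C) = (-4 + C)/((4 + 5) + N) = (-4 + C)/(9 + N))
S = -61/3 (S = (-4 - 1)/(9 + 6) - 4*5 = -5/15 - 20 = (1/15)*(-5) - 20 = -1/3 - 20 = -61/3 ≈ -20.333)
(S*g(-3, -8))*R = -61*(1 - 8)/3*45 = -61/3*(-7)*45 = (427/3)*45 = 6405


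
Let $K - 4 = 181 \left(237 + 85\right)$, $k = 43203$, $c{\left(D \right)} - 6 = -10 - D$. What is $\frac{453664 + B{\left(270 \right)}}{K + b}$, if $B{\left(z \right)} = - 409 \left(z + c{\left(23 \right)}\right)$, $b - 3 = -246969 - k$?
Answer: $- \frac{354277}{231883} \approx -1.5278$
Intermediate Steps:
$c{\left(D \right)} = -4 - D$ ($c{\left(D \right)} = 6 - \left(10 + D\right) = -4 - D$)
$b = -290169$ ($b = 3 - 290172 = -290169$)
$K = 58286$ ($K = 4 + 181 \left(237 + 85\right) = 4 + 181 \cdot 322 = 4 + 58282 = 58286$)
$B{\left(z \right)} = 11043 - 409 z$ ($B{\left(z \right)} = - 409 \left(z - 27\right) = - 409 \left(-27 + z\right) = 11043 - 409 z$)
$\frac{453664 + B{\left(270 \right)}}{K + b} = \frac{453664 + \left(11043 - 110430\right)}{58286 - 290169} = \frac{453664 + \left(11043 - 110430\right)}{-231883} = \left(453664 - 99387\right) \left(- \frac{1}{231883}\right) = 354277 \left(- \frac{1}{231883}\right) = - \frac{354277}{231883}$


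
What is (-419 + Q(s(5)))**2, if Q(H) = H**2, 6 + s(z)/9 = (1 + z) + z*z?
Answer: 2520642436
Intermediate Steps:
s(z) = -45 + 9*z + 9*z**2 (s(z) = -54 + 9*((1 + z) + z*z) = -54 + 9*((1 + z) + z**2) = -54 + 9*(1 + z + z**2) = -54 + (9 + 9*z + 9*z**2) = -45 + 9*z + 9*z**2)
(-419 + Q(s(5)))**2 = (-419 + (-45 + 9*5 + 9*5**2)**2)**2 = (-419 + (-45 + 45 + 9*25)**2)**2 = (-419 + (-45 + 45 + 225)**2)**2 = (-419 + 225**2)**2 = (-419 + 50625)**2 = 50206**2 = 2520642436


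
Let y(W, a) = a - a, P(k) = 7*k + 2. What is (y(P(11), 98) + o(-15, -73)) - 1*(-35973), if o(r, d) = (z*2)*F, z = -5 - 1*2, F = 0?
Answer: 35973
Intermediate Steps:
z = -7 (z = -5 - 2 = -7)
P(k) = 2 + 7*k
y(W, a) = 0
o(r, d) = 0 (o(r, d) = -7*2*0 = -14*0 = 0)
(y(P(11), 98) + o(-15, -73)) - 1*(-35973) = (0 + 0) - 1*(-35973) = 0 + 35973 = 35973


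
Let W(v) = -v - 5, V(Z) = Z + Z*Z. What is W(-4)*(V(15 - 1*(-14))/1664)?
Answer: -435/832 ≈ -0.52284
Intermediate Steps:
V(Z) = Z + Z²
W(v) = -5 - v
W(-4)*(V(15 - 1*(-14))/1664) = (-5 - 1*(-4))*(((15 - 1*(-14))*(1 + (15 - 1*(-14))))/1664) = (-5 + 4)*(((15 + 14)*(1 + (15 + 14)))*(1/1664)) = -29*(1 + 29)/1664 = -29*30/1664 = -870/1664 = -1*435/832 = -435/832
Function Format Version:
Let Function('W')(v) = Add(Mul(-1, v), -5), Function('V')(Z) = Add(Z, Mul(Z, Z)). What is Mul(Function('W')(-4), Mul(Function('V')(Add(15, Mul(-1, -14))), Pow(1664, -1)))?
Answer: Rational(-435, 832) ≈ -0.52284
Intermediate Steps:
Function('V')(Z) = Add(Z, Pow(Z, 2))
Function('W')(v) = Add(-5, Mul(-1, v))
Mul(Function('W')(-4), Mul(Function('V')(Add(15, Mul(-1, -14))), Pow(1664, -1))) = Mul(Add(-5, Mul(-1, -4)), Mul(Mul(Add(15, Mul(-1, -14)), Add(1, Add(15, Mul(-1, -14)))), Pow(1664, -1))) = Mul(Add(-5, 4), Mul(Mul(Add(15, 14), Add(1, Add(15, 14))), Rational(1, 1664))) = Mul(-1, Mul(Mul(29, Add(1, 29)), Rational(1, 1664))) = Mul(-1, Mul(Mul(29, 30), Rational(1, 1664))) = Mul(-1, Mul(870, Rational(1, 1664))) = Mul(-1, Rational(435, 832)) = Rational(-435, 832)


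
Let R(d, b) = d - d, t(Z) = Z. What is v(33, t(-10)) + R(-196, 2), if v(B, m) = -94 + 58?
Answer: -36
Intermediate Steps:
v(B, m) = -36
R(d, b) = 0
v(33, t(-10)) + R(-196, 2) = -36 + 0 = -36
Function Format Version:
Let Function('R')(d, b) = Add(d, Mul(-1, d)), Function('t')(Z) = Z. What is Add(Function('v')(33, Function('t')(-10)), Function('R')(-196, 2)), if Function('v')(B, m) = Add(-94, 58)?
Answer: -36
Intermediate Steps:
Function('v')(B, m) = -36
Function('R')(d, b) = 0
Add(Function('v')(33, Function('t')(-10)), Function('R')(-196, 2)) = Add(-36, 0) = -36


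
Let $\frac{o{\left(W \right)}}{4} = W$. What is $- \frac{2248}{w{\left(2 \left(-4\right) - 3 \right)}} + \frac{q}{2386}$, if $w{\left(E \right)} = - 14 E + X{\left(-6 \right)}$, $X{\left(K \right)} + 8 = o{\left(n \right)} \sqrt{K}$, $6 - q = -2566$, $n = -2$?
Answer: $\frac{2 \left(- 623527 i + 2572 \sqrt{6}\right)}{1193 \left(4 \sqrt{6} + 73 i\right)} \approx -14.047 - 2.03 i$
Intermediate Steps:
$q = 2572$ ($q = 6 - -2566 = 6 + 2566 = 2572$)
$o{\left(W \right)} = 4 W$
$X{\left(K \right)} = -8 - 8 \sqrt{K}$ ($X{\left(K \right)} = -8 + 4 \left(-2\right) \sqrt{K} = -8 - 8 \sqrt{K}$)
$w{\left(E \right)} = -8 - 14 E - 8 i \sqrt{6}$ ($w{\left(E \right)} = - 14 E - \left(8 + 8 \sqrt{-6}\right) = - 14 E - \left(8 + 8 i \sqrt{6}\right) = -8 - 14 E - 8 i \sqrt{6}$)
$- \frac{2248}{w{\left(2 \left(-4\right) - 3 \right)}} + \frac{q}{2386} = - \frac{2248}{-8 - 14 \left(2 \left(-4\right) - 3\right) - 8 i \sqrt{6}} + \frac{2572}{2386} = - \frac{2248}{-8 - 14 \left(-8 - 3\right) - 8 i \sqrt{6}} + 2572 \cdot \frac{1}{2386} = - \frac{2248}{-8 - -154 - 8 i \sqrt{6}} + \frac{1286}{1193} = - \frac{2248}{-8 + 154 - 8 i \sqrt{6}} + \frac{1286}{1193} = - \frac{2248}{146 - 8 i \sqrt{6}} + \frac{1286}{1193} = \frac{1286}{1193} - \frac{2248}{146 - 8 i \sqrt{6}}$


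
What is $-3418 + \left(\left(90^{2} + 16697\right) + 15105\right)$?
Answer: $36484$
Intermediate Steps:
$-3418 + \left(\left(90^{2} + 16697\right) + 15105\right) = -3418 + \left(\left(8100 + 16697\right) + 15105\right) = -3418 + \left(24797 + 15105\right) = -3418 + 39902 = 36484$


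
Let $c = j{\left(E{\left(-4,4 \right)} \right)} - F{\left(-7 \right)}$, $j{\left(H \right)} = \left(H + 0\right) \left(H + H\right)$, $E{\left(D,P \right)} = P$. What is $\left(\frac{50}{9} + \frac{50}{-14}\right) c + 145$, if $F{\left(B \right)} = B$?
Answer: $\frac{4670}{21} \approx 222.38$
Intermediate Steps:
$j{\left(H \right)} = 2 H^{2}$ ($j{\left(H \right)} = H 2 H = 2 H^{2}$)
$c = 39$ ($c = 2 \cdot 4^{2} - -7 = 2 \cdot 16 + 7 = 32 + 7 = 39$)
$\left(\frac{50}{9} + \frac{50}{-14}\right) c + 145 = \left(\frac{50}{9} + \frac{50}{-14}\right) 39 + 145 = \left(50 \cdot \frac{1}{9} + 50 \left(- \frac{1}{14}\right)\right) 39 + 145 = \left(\frac{50}{9} - \frac{25}{7}\right) 39 + 145 = \frac{125}{63} \cdot 39 + 145 = \frac{1625}{21} + 145 = \frac{4670}{21}$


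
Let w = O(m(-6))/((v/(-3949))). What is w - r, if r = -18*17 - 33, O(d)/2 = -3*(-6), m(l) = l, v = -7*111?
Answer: 135189/259 ≈ 521.96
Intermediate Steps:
v = -777
O(d) = 36 (O(d) = 2*(-3*(-6)) = 2*18 = 36)
r = -339 (r = -306 - 33 = -339)
w = 47388/259 (w = 36/((-777/(-3949))) = 36/((-777*(-1/3949))) = 36/(777/3949) = 36*(3949/777) = 47388/259 ≈ 182.97)
w - r = 47388/259 - 1*(-339) = 47388/259 + 339 = 135189/259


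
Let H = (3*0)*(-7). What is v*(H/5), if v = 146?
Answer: 0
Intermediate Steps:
H = 0 (H = 0*(-7) = 0)
v*(H/5) = 146*(0/5) = 146*(0*(1/5)) = 146*0 = 0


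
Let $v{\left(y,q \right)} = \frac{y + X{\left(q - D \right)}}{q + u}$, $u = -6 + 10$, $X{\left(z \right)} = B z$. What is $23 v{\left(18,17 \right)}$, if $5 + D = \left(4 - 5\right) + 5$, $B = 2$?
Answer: $\frac{414}{7} \approx 59.143$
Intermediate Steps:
$D = -1$ ($D = -5 + \left(\left(4 - 5\right) + 5\right) = -5 + \left(-1 + 5\right) = -5 + 4 = -1$)
$X{\left(z \right)} = 2 z$
$u = 4$
$v{\left(y,q \right)} = \frac{2 + y + 2 q}{4 + q}$ ($v{\left(y,q \right)} = \frac{y + 2 \left(q - -1\right)}{q + 4} = \frac{y + 2 \left(q + 1\right)}{4 + q} = \frac{y + 2 \left(1 + q\right)}{4 + q} = \frac{y + \left(2 + 2 q\right)}{4 + q} = \frac{2 + y + 2 q}{4 + q}$)
$23 v{\left(18,17 \right)} = 23 \frac{2 + 18 + 2 \cdot 17}{4 + 17} = 23 \frac{2 + 18 + 34}{21} = 23 \cdot \frac{1}{21} \cdot 54 = 23 \cdot \frac{18}{7} = \frac{414}{7}$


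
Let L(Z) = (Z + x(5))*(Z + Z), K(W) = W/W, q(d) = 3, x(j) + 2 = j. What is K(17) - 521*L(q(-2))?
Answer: -18755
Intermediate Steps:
x(j) = -2 + j
K(W) = 1
L(Z) = 2*Z*(3 + Z) (L(Z) = (Z + (-2 + 5))*(Z + Z) = (Z + 3)*(2*Z) = (3 + Z)*(2*Z) = 2*Z*(3 + Z))
K(17) - 521*L(q(-2)) = 1 - 521*2*3*(3 + 3) = 1 - 521*2*3*6 = 1 - 521*36 = 1 - 1*18756 = 1 - 18756 = -18755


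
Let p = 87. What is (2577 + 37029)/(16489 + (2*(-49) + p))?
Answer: 2829/1177 ≈ 2.4036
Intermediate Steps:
(2577 + 37029)/(16489 + (2*(-49) + p)) = (2577 + 37029)/(16489 + (2*(-49) + 87)) = 39606/(16489 + (-98 + 87)) = 39606/(16489 - 11) = 39606/16478 = 39606*(1/16478) = 2829/1177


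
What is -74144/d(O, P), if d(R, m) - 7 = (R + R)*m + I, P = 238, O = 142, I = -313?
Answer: -37072/33643 ≈ -1.1019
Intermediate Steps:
d(R, m) = -306 + 2*R*m (d(R, m) = 7 + ((R + R)*m - 313) = 7 + ((2*R)*m - 313) = 7 + (2*R*m - 313) = 7 + (-313 + 2*R*m) = -306 + 2*R*m)
-74144/d(O, P) = -74144/(-306 + 2*142*238) = -74144/(-306 + 67592) = -74144/67286 = -74144*1/67286 = -37072/33643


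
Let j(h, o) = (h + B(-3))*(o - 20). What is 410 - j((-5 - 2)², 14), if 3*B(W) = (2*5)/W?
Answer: 2092/3 ≈ 697.33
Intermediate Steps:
B(W) = 10/(3*W) (B(W) = ((2*5)/W)/3 = (10/W)/3 = 10/(3*W))
j(h, o) = (-20 + o)*(-10/9 + h) (j(h, o) = (h + (10/3)/(-3))*(o - 20) = (h + (10/3)*(-⅓))*(-20 + o) = (h - 10/9)*(-20 + o) = (-10/9 + h)*(-20 + o) = (-20 + o)*(-10/9 + h))
410 - j((-5 - 2)², 14) = 410 - (200/9 - 20*(-5 - 2)² - 10/9*14 + (-5 - 2)²*14) = 410 - (200/9 - 20*(-7)² - 140/9 + (-7)²*14) = 410 - (200/9 - 20*49 - 140/9 + 49*14) = 410 - (200/9 - 980 - 140/9 + 686) = 410 - 1*(-862/3) = 410 + 862/3 = 2092/3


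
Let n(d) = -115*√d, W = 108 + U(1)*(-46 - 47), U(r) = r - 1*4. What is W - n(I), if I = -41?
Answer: 387 + 115*I*√41 ≈ 387.0 + 736.36*I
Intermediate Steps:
U(r) = -4 + r (U(r) = r - 4 = -4 + r)
W = 387 (W = 108 + (-4 + 1)*(-46 - 47) = 108 - 3*(-93) = 108 + 279 = 387)
W - n(I) = 387 - (-115)*√(-41) = 387 - (-115)*I*√41 = 387 + 115*I*√41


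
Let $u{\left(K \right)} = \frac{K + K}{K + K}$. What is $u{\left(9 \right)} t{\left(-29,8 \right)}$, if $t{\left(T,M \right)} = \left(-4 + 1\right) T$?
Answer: $87$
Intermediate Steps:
$u{\left(K \right)} = 1$ ($u{\left(K \right)} = \frac{2 K}{2 K} = 2 K \frac{1}{2 K} = 1$)
$t{\left(T,M \right)} = - 3 T$
$u{\left(9 \right)} t{\left(-29,8 \right)} = 1 \left(\left(-3\right) \left(-29\right)\right) = 1 \cdot 87 = 87$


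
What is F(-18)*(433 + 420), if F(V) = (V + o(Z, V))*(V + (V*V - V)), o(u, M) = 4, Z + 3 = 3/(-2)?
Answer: -3869208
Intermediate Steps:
Z = -9/2 (Z = -3 + 3/(-2) = -3 + 3*(-½) = -3 - 3/2 = -9/2 ≈ -4.5000)
F(V) = V²*(4 + V) (F(V) = (V + 4)*(V + (V*V - V)) = (4 + V)*(V + (V² - V)) = (4 + V)*V² = V²*(4 + V))
F(-18)*(433 + 420) = ((-18)²*(4 - 18))*(433 + 420) = (324*(-14))*853 = -4536*853 = -3869208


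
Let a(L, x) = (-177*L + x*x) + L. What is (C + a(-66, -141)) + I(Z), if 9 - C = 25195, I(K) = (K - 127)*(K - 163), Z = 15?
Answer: 22887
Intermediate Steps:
I(K) = (-163 + K)*(-127 + K) (I(K) = (-127 + K)*(-163 + K) = (-163 + K)*(-127 + K))
C = -25186 (C = 9 - 1*25195 = 9 - 25195 = -25186)
a(L, x) = x² - 176*L (a(L, x) = (-177*L + x²) + L = (x² - 177*L) + L = x² - 176*L)
(C + a(-66, -141)) + I(Z) = (-25186 + ((-141)² - 176*(-66))) + (20701 + 15² - 290*15) = (-25186 + (19881 + 11616)) + (20701 + 225 - 4350) = (-25186 + 31497) + 16576 = 6311 + 16576 = 22887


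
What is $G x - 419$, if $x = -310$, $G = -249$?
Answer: $76771$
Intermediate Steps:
$G x - 419 = \left(-249\right) \left(-310\right) - 419 = 77190 - 419 = 76771$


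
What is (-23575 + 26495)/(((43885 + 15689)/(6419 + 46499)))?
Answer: 77260280/29787 ≈ 2593.8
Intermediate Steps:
(-23575 + 26495)/(((43885 + 15689)/(6419 + 46499))) = 2920/((59574/52918)) = 2920/((59574*(1/52918))) = 2920/(29787/26459) = 2920*(26459/29787) = 77260280/29787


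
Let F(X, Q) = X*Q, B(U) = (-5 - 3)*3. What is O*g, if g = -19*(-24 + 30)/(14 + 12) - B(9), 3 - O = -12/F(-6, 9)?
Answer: 2125/39 ≈ 54.487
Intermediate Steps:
B(U) = -24 (B(U) = -8*3 = -24)
F(X, Q) = Q*X
O = 25/9 (O = 3 - (-12)/(9*(-6)) = 3 - (-12)/(-54) = 3 - (-12)*(-1)/54 = 3 - 1*2/9 = 3 - 2/9 = 25/9 ≈ 2.7778)
g = 255/13 (g = -19*(-24 + 30)/(14 + 12) - 1*(-24) = -19/(26/6) + 24 = -19/(26*(1/6)) + 24 = -19/13/3 + 24 = -19*3/13 + 24 = -57/13 + 24 = 255/13 ≈ 19.615)
O*g = (25/9)*(255/13) = 2125/39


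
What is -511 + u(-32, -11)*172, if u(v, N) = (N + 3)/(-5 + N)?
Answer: -425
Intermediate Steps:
u(v, N) = (3 + N)/(-5 + N)
-511 + u(-32, -11)*172 = -511 + ((3 - 11)/(-5 - 11))*172 = -511 + (-8/(-16))*172 = -511 - 1/16*(-8)*172 = -511 + (½)*172 = -511 + 86 = -425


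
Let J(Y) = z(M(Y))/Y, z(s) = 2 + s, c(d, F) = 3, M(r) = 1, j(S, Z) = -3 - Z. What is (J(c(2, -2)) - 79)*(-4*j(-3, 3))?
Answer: -1872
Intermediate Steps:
J(Y) = 3/Y (J(Y) = (2 + 1)/Y = 3/Y)
(J(c(2, -2)) - 79)*(-4*j(-3, 3)) = (3/3 - 79)*(-4*(-3 - 1*3)) = (3*(⅓) - 79)*(-4*(-3 - 3)) = (1 - 79)*(-4*(-6)) = -78*24 = -1872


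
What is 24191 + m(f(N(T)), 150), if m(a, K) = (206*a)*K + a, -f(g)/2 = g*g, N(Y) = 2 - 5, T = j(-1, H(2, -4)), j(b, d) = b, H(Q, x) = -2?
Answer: -532027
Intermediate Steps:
T = -1
N(Y) = -3
f(g) = -2*g² (f(g) = -2*g*g = -2*g²)
m(a, K) = a + 206*K*a (m(a, K) = 206*K*a + a = a + 206*K*a)
24191 + m(f(N(T)), 150) = 24191 + (-2*(-3)²)*(1 + 206*150) = 24191 + (-2*9)*(1 + 30900) = 24191 - 18*30901 = 24191 - 556218 = -532027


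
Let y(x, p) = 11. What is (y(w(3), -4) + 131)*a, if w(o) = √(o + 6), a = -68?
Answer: -9656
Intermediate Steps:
w(o) = √(6 + o)
(y(w(3), -4) + 131)*a = (11 + 131)*(-68) = 142*(-68) = -9656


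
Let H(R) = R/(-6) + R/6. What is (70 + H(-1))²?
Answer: 4900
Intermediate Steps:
H(R) = 0 (H(R) = R*(-⅙) + R*(⅙) = -R/6 + R/6 = 0)
(70 + H(-1))² = (70 + 0)² = 70² = 4900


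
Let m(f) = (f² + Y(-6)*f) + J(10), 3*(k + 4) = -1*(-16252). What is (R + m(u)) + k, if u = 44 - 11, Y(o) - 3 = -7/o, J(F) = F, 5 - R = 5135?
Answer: 9119/6 ≈ 1519.8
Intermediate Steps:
R = -5130 (R = 5 - 1*5135 = 5 - 5135 = -5130)
k = 16240/3 (k = -4 + (-1*(-16252))/3 = -4 + (⅓)*16252 = -4 + 16252/3 = 16240/3 ≈ 5413.3)
Y(o) = 3 - 7/o
u = 33
m(f) = 10 + f² + 25*f/6 (m(f) = (f² + (3 - 7/(-6))*f) + 10 = (f² + (3 - 7*(-⅙))*f) + 10 = (f² + (3 + 7/6)*f) + 10 = (f² + 25*f/6) + 10 = 10 + f² + 25*f/6)
(R + m(u)) + k = (-5130 + (10 + 33² + (25/6)*33)) + 16240/3 = (-5130 + (10 + 1089 + 275/2)) + 16240/3 = (-5130 + 2473/2) + 16240/3 = -7787/2 + 16240/3 = 9119/6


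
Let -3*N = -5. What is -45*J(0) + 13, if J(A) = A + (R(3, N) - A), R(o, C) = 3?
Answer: -122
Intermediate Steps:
N = 5/3 (N = -⅓*(-5) = 5/3 ≈ 1.6667)
J(A) = 3 (J(A) = A + (3 - A) = 3)
-45*J(0) + 13 = -45*3 + 13 = -135 + 13 = -122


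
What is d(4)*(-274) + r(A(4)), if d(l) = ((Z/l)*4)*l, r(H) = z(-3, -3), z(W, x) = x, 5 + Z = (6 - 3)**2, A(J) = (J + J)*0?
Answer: -4387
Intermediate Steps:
A(J) = 0 (A(J) = (2*J)*0 = 0)
Z = 4 (Z = -5 + (6 - 3)**2 = -5 + 3**2 = -5 + 9 = 4)
r(H) = -3
d(l) = 16 (d(l) = ((4/l)*4)*l = (16/l)*l = 16)
d(4)*(-274) + r(A(4)) = 16*(-274) - 3 = -4384 - 3 = -4387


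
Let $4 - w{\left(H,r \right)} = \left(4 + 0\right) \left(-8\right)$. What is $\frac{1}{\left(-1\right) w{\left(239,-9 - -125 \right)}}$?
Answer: $- \frac{1}{36} \approx -0.027778$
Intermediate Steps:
$w{\left(H,r \right)} = 36$ ($w{\left(H,r \right)} = 4 - \left(4 + 0\right) \left(-8\right) = 4 - 4 \left(-8\right) = 4 - -32 = 4 + 32 = 36$)
$\frac{1}{\left(-1\right) w{\left(239,-9 - -125 \right)}} = \frac{1}{\left(-1\right) 36} = \frac{1}{-36} = - \frac{1}{36}$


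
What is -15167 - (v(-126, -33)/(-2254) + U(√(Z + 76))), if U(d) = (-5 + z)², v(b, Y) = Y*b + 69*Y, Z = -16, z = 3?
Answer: -34193553/2254 ≈ -15170.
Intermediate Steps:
v(b, Y) = 69*Y + Y*b
U(d) = 4 (U(d) = (-5 + 3)² = (-2)² = 4)
-15167 - (v(-126, -33)/(-2254) + U(√(Z + 76))) = -15167 - (-33*(69 - 126)/(-2254) + 4) = -15167 - (-33*(-57)*(-1/2254) + 4) = -15167 - (1881*(-1/2254) + 4) = -15167 - (-1881/2254 + 4) = -15167 - 1*7135/2254 = -15167 - 7135/2254 = -34193553/2254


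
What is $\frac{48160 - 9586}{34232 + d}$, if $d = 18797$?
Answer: $\frac{38574}{53029} \approx 0.72741$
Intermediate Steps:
$\frac{48160 - 9586}{34232 + d} = \frac{48160 - 9586}{34232 + 18797} = \frac{38574}{53029}$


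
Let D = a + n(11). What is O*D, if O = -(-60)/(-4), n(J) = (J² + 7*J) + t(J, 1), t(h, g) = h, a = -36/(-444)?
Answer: -116040/37 ≈ -3136.2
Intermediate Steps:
a = 3/37 (a = -36*(-1/444) = 3/37 ≈ 0.081081)
n(J) = J² + 8*J (n(J) = (J² + 7*J) + J = J² + 8*J)
O = -15 (O = -(-60)*(-1)/4 = -12*5/4 = -15)
D = 7736/37 (D = 3/37 + 11*(8 + 11) = 3/37 + 11*19 = 3/37 + 209 = 7736/37 ≈ 209.08)
O*D = -15*7736/37 = -116040/37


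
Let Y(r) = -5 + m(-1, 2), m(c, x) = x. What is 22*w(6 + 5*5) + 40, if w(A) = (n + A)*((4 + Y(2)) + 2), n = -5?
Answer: 1756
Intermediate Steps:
Y(r) = -3 (Y(r) = -5 + 2 = -3)
w(A) = -15 + 3*A (w(A) = (-5 + A)*((4 - 3) + 2) = (-5 + A)*(1 + 2) = (-5 + A)*3 = -15 + 3*A)
22*w(6 + 5*5) + 40 = 22*(-15 + 3*(6 + 5*5)) + 40 = 22*(-15 + 3*(6 + 25)) + 40 = 22*(-15 + 3*31) + 40 = 22*(-15 + 93) + 40 = 22*78 + 40 = 1716 + 40 = 1756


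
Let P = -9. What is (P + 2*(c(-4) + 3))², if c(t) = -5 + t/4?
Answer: 225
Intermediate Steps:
c(t) = -5 + t/4 (c(t) = -5 + t*(¼) = -5 + t/4)
(P + 2*(c(-4) + 3))² = (-9 + 2*((-5 + (¼)*(-4)) + 3))² = (-9 + 2*((-5 - 1) + 3))² = (-9 + 2*(-6 + 3))² = (-9 + 2*(-3))² = (-9 - 6)² = (-15)² = 225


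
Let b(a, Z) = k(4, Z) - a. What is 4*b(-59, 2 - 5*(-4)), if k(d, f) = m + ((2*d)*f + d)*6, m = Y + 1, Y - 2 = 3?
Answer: 4580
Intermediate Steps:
Y = 5 (Y = 2 + 3 = 5)
m = 6 (m = 5 + 1 = 6)
k(d, f) = 6 + 6*d + 12*d*f (k(d, f) = 6 + ((2*d)*f + d)*6 = 6 + (2*d*f + d)*6 = 6 + (d + 2*d*f)*6 = 6 + (6*d + 12*d*f) = 6 + 6*d + 12*d*f)
b(a, Z) = 30 - a + 48*Z (b(a, Z) = (6 + 6*4 + 12*4*Z) - a = (6 + 24 + 48*Z) - a = (30 + 48*Z) - a = 30 - a + 48*Z)
4*b(-59, 2 - 5*(-4)) = 4*(30 - 1*(-59) + 48*(2 - 5*(-4))) = 4*(30 + 59 + 48*(2 + 20)) = 4*(30 + 59 + 48*22) = 4*(30 + 59 + 1056) = 4*1145 = 4580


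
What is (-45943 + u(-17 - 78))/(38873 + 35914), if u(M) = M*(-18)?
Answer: -44233/74787 ≈ -0.59145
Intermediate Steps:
u(M) = -18*M
(-45943 + u(-17 - 78))/(38873 + 35914) = (-45943 - 18*(-17 - 78))/(38873 + 35914) = (-45943 - 18*(-95))/74787 = (-45943 + 1710)*(1/74787) = -44233*1/74787 = -44233/74787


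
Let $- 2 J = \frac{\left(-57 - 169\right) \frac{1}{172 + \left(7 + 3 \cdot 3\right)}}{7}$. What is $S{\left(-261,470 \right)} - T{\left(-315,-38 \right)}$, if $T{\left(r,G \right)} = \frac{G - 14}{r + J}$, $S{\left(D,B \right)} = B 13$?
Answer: $\frac{194775426}{31879} \approx 6109.8$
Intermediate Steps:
$S{\left(D,B \right)} = 13 B$
$J = \frac{113}{1316}$ ($J = - \frac{\frac{-57 - 169}{172 + \left(7 + 3 \cdot 3\right)} \frac{1}{7}}{2} = - \frac{- \frac{226}{172 + \left(7 + 9\right)} \frac{1}{7}}{2} = - \frac{- \frac{226}{172 + 16} \cdot \frac{1}{7}}{2} = - \frac{- \frac{226}{188} \cdot \frac{1}{7}}{2} = - \frac{\left(-226\right) \frac{1}{188} \cdot \frac{1}{7}}{2} = - \frac{\left(- \frac{113}{94}\right) \frac{1}{7}}{2} = \left(- \frac{1}{2}\right) \left(- \frac{113}{658}\right) = \frac{113}{1316} \approx 0.085866$)
$T{\left(r,G \right)} = \frac{-14 + G}{\frac{113}{1316} + r}$ ($T{\left(r,G \right)} = \frac{G - 14}{r + \frac{113}{1316}} = \frac{-14 + G}{\frac{113}{1316} + r}$)
$S{\left(-261,470 \right)} - T{\left(-315,-38 \right)} = 13 \cdot 470 - \frac{1316 \left(-14 - 38\right)}{113 + 1316 \left(-315\right)} = 6110 - 1316 \frac{1}{113 - 414540} \left(-52\right) = 6110 - 1316 \frac{1}{-414427} \left(-52\right) = 6110 - 1316 \left(- \frac{1}{414427}\right) \left(-52\right) = 6110 - \frac{5264}{31879} = \frac{194775426}{31879}$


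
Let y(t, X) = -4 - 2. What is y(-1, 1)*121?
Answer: -726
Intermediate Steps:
y(t, X) = -6
y(-1, 1)*121 = -6*121 = -726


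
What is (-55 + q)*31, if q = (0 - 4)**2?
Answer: -1209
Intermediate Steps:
q = 16 (q = (-4)**2 = 16)
(-55 + q)*31 = (-55 + 16)*31 = -39*31 = -1209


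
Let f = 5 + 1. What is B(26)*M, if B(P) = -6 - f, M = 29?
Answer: -348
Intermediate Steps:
f = 6
B(P) = -12 (B(P) = -6 - 1*6 = -6 - 6 = -12)
B(26)*M = -12*29 = -348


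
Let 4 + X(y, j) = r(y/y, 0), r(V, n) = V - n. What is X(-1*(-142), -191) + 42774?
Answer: 42771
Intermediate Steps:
X(y, j) = -3 (X(y, j) = -4 + (y/y - 1*0) = -4 + (1 + 0) = -4 + 1 = -3)
X(-1*(-142), -191) + 42774 = -3 + 42774 = 42771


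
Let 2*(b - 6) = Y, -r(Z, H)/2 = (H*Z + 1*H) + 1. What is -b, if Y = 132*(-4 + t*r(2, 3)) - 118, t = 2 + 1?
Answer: 4277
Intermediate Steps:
t = 3
r(Z, H) = -2 - 2*H - 2*H*Z (r(Z, H) = -2*((H*Z + 1*H) + 1) = -2*((H*Z + H) + 1) = -2*((H + H*Z) + 1) = -2*(1 + H + H*Z) = -2 - 2*H - 2*H*Z)
Y = -8566 (Y = 132*(-4 + 3*(-2 - 2*3 - 2*3*2)) - 118 = 132*(-4 + 3*(-2 - 6 - 12)) - 118 = 132*(-4 + 3*(-20)) - 118 = 132*(-4 - 60) - 118 = 132*(-64) - 118 = -8448 - 118 = -8566)
b = -4277 (b = 6 + (½)*(-8566) = 6 - 4283 = -4277)
-b = -1*(-4277) = 4277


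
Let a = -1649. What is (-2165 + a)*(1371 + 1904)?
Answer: -12490850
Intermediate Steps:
(-2165 + a)*(1371 + 1904) = (-2165 - 1649)*(1371 + 1904) = -3814*3275 = -12490850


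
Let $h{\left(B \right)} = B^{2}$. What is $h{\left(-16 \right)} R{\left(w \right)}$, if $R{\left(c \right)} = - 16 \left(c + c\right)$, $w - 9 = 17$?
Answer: $-212992$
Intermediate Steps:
$w = 26$ ($w = 9 + 17 = 26$)
$R{\left(c \right)} = - 32 c$ ($R{\left(c \right)} = - 16 \cdot 2 c = - 32 c$)
$h{\left(-16 \right)} R{\left(w \right)} = \left(-16\right)^{2} \left(\left(-32\right) 26\right) = 256 \left(-832\right) = -212992$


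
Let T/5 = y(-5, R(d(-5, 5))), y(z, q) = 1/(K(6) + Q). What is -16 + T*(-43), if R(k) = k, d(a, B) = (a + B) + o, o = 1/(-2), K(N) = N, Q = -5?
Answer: -231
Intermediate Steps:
o = -1/2 (o = 1*(-1/2) = -1/2 ≈ -0.50000)
d(a, B) = -1/2 + B + a (d(a, B) = (a + B) - 1/2 = (B + a) - 1/2 = -1/2 + B + a)
y(z, q) = 1 (y(z, q) = 1/(6 - 5) = 1/1 = 1)
T = 5 (T = 5*1 = 5)
-16 + T*(-43) = -16 + 5*(-43) = -16 - 215 = -231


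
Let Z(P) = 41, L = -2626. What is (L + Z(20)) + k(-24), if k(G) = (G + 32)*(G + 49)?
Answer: -2385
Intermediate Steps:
k(G) = (32 + G)*(49 + G)
(L + Z(20)) + k(-24) = (-2626 + 41) + (1568 + (-24)² + 81*(-24)) = -2585 + (1568 + 576 - 1944) = -2585 + 200 = -2385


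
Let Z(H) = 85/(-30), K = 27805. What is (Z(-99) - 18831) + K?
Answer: 53827/6 ≈ 8971.2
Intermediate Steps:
Z(H) = -17/6 (Z(H) = 85*(-1/30) = -17/6)
(Z(-99) - 18831) + K = (-17/6 - 18831) + 27805 = -113003/6 + 27805 = 53827/6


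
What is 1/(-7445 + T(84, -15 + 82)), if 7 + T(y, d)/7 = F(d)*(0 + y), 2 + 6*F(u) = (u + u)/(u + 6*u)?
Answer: -1/7662 ≈ -0.00013051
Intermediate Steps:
F(u) = -2/7 (F(u) = -1/3 + ((u + u)/(u + 6*u))/6 = -1/3 + ((2*u)/((7*u)))/6 = -1/3 + ((2*u)*(1/(7*u)))/6 = -1/3 + (1/6)*(2/7) = -1/3 + 1/21 = -2/7)
T(y, d) = -49 - 2*y (T(y, d) = -49 + 7*(-2*(0 + y)/7) = -49 + 7*(-2*y/7) = -49 - 2*y)
1/(-7445 + T(84, -15 + 82)) = 1/(-7445 + (-49 - 2*84)) = 1/(-7445 + (-49 - 168)) = 1/(-7445 - 217) = 1/(-7662) = -1/7662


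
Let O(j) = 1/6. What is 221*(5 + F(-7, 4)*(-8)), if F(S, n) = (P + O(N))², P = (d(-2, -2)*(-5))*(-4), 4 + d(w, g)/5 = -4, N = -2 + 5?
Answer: -10179427297/9 ≈ -1.1310e+9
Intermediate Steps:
N = 3
d(w, g) = -40 (d(w, g) = -20 + 5*(-4) = -20 - 20 = -40)
O(j) = ⅙
P = -800 (P = -40*(-5)*(-4) = 200*(-4) = -800)
F(S, n) = 23030401/36 (F(S, n) = (-800 + ⅙)² = (-4799/6)² = 23030401/36)
221*(5 + F(-7, 4)*(-8)) = 221*(5 + (23030401/36)*(-8)) = 221*(5 - 46060802/9) = 221*(-46060757/9) = -10179427297/9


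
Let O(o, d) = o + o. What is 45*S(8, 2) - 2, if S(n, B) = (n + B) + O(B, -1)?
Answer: 628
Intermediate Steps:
O(o, d) = 2*o
S(n, B) = n + 3*B (S(n, B) = (n + B) + 2*B = (B + n) + 2*B = n + 3*B)
45*S(8, 2) - 2 = 45*(8 + 3*2) - 2 = 45*(8 + 6) - 2 = 45*14 - 2 = 630 - 2 = 628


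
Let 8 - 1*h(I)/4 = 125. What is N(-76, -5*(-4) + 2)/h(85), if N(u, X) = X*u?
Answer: 418/117 ≈ 3.5727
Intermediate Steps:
h(I) = -468 (h(I) = 32 - 4*125 = 32 - 500 = -468)
N(-76, -5*(-4) + 2)/h(85) = ((-5*(-4) + 2)*(-76))/(-468) = ((20 + 2)*(-76))*(-1/468) = (22*(-76))*(-1/468) = -1672*(-1/468) = 418/117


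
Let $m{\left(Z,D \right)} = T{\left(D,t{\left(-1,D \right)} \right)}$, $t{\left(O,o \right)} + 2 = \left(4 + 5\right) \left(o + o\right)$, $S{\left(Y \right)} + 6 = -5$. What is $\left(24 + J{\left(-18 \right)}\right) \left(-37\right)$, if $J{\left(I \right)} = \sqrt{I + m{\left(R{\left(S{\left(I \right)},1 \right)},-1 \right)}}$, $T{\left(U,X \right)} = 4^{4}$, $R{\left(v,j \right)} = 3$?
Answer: $-888 - 37 \sqrt{238} \approx -1458.8$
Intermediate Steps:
$S{\left(Y \right)} = -11$ ($S{\left(Y \right)} = -6 - 5 = -11$)
$t{\left(O,o \right)} = -2 + 18 o$ ($t{\left(O,o \right)} = -2 + \left(4 + 5\right) \left(o + o\right) = -2 + 9 \cdot 2 o = -2 + 18 o$)
$T{\left(U,X \right)} = 256$
$m{\left(Z,D \right)} = 256$
$J{\left(I \right)} = \sqrt{256 + I}$ ($J{\left(I \right)} = \sqrt{I + 256} = \sqrt{256 + I}$)
$\left(24 + J{\left(-18 \right)}\right) \left(-37\right) = \left(24 + \sqrt{256 - 18}\right) \left(-37\right) = \left(24 + \sqrt{238}\right) \left(-37\right) = -888 - 37 \sqrt{238}$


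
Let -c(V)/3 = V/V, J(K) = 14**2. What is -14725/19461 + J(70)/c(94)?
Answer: -1286177/19461 ≈ -66.090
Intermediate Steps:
J(K) = 196
c(V) = -3 (c(V) = -3*V/V = -3*1 = -3)
-14725/19461 + J(70)/c(94) = -14725/19461 + 196/(-3) = -14725*1/19461 + 196*(-1/3) = -14725/19461 - 196/3 = -1286177/19461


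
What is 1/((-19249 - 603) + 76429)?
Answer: 1/56577 ≈ 1.7675e-5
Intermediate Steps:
1/((-19249 - 603) + 76429) = 1/(-19852 + 76429) = 1/56577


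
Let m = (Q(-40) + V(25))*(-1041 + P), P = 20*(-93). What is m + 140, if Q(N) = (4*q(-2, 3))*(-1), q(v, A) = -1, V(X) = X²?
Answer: -1824589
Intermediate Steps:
P = -1860
Q(N) = 4 (Q(N) = (4*(-1))*(-1) = -4*(-1) = 4)
m = -1824729 (m = (4 + 25²)*(-1041 - 1860) = (4 + 625)*(-2901) = 629*(-2901) = -1824729)
m + 140 = -1824729 + 140 = -1824589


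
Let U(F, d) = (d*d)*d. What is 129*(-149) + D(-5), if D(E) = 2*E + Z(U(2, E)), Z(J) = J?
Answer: -19356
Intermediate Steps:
U(F, d) = d³ (U(F, d) = d²*d = d³)
D(E) = E³ + 2*E (D(E) = 2*E + E³ = E³ + 2*E)
129*(-149) + D(-5) = 129*(-149) - 5*(2 + (-5)²) = -19221 - 5*(2 + 25) = -19221 - 5*27 = -19221 - 135 = -19356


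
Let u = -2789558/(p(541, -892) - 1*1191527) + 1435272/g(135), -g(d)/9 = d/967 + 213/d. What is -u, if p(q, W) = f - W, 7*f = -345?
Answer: 7229768789004451/77859440785 ≈ 92857.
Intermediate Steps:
f = -345/7 (f = (1/7)*(-345) = -345/7 ≈ -49.286)
p(q, W) = -345/7 - W
g(d) = -1917/d - 9*d/967 (g(d) = -9*(d/967 + 213/d) = -9*(213/d + d/967) = -1917/d - 9*d/967)
u = -7229768789004451/77859440785 (u = -2789558/((-345/7 - 1*(-892)) - 1*1191527) + 1435272/(-1917/135 - 9/967*135) = -2789558/((-345/7 + 892) - 1191527) + 1435272/(-1917*1/135 - 1215/967) = -2789558/(5899/7 - 1191527) + 1435272/(-71/5 - 1215/967) = -2789558/(-8334790/7) + 1435272/(-74732/4835) = -2789558*(-7/8334790) + 1435272*(-4835/74732) = 9763453/4167395 - 1734885030/18683 = -7229768789004451/77859440785 ≈ -92857.)
-u = -1*(-7229768789004451/77859440785) = 7229768789004451/77859440785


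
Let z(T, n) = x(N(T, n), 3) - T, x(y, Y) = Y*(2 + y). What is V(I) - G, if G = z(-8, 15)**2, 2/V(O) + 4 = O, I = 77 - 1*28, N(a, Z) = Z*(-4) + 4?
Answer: -1067218/45 ≈ -23716.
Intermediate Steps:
N(a, Z) = 4 - 4*Z (N(a, Z) = -4*Z + 4 = 4 - 4*Z)
I = 49 (I = 77 - 28 = 49)
V(O) = 2/(-4 + O)
z(T, n) = 18 - T - 12*n (z(T, n) = 3*(2 + (4 - 4*n)) - T = 3*(6 - 4*n) - T = (18 - 12*n) - T = 18 - T - 12*n)
G = 23716 (G = (18 - 1*(-8) - 12*15)**2 = (18 + 8 - 180)**2 = (-154)**2 = 23716)
V(I) - G = 2/(-4 + 49) - 1*23716 = 2/45 - 23716 = -1067218/45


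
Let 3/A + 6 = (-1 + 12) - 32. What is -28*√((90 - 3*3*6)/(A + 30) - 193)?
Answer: -28*I*√13878517/269 ≈ -387.77*I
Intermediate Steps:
A = -⅑ (A = 3/(-6 + ((-1 + 12) - 32)) = 3/(-6 + (11 - 32)) = 3/(-6 - 21) = 3/(-27) = 3*(-1/27) = -⅑ ≈ -0.11111)
-28*√((90 - 3*3*6)/(A + 30) - 193) = -28*√((90 - 3*3*6)/(-⅑ + 30) - 193) = -28*√((90 - 9*6)/(269/9) - 193) = -28*√((90 - 54)*(9/269) - 193) = -28*√(36*(9/269) - 193) = -28*√(324/269 - 193) = -28*I*√13878517/269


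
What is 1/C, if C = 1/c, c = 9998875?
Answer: 9998875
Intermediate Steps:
C = 1/9998875 ≈ 1.0001e-7
1/C = 1/(1/9998875) = 9998875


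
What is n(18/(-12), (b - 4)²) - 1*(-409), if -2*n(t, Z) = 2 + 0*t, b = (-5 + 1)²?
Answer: 408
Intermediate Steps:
b = 16 (b = (-4)² = 16)
n(t, Z) = -1 (n(t, Z) = -(2 + 0*t)/2 = -(2 + 0)/2 = -½*2 = -1)
n(18/(-12), (b - 4)²) - 1*(-409) = -1 - 1*(-409) = -1 + 409 = 408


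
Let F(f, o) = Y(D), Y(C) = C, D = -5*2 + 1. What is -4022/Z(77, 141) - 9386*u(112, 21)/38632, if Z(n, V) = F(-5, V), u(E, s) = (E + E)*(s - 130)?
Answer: 277236886/43461 ≈ 6379.0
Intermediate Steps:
D = -9 (D = -10 + 1 = -9)
u(E, s) = 2*E*(-130 + s) (u(E, s) = (2*E)*(-130 + s) = 2*E*(-130 + s))
F(f, o) = -9
Z(n, V) = -9
-4022/Z(77, 141) - 9386*u(112, 21)/38632 = -4022/(-9) - 9386/(38632/((2*112*(-130 + 21)))) = -4022*(-⅑) - 9386/(38632/((2*112*(-109)))) = 4022/9 - 9386/(38632/(-24416)) = 4022/9 - 9386/(38632*(-1/24416)) = 4022/9 - 9386/(-4829/3052) = 4022/9 - 9386*(-3052/4829) = 4022/9 + 28646072/4829 = 277236886/43461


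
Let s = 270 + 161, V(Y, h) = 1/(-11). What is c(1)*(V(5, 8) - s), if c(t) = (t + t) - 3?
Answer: 4742/11 ≈ 431.09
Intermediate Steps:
V(Y, h) = -1/11
s = 431
c(t) = -3 + 2*t (c(t) = 2*t - 3 = -3 + 2*t)
c(1)*(V(5, 8) - s) = (-3 + 2*1)*(-1/11 - 1*431) = (-3 + 2)*(-1/11 - 431) = -1*(-4742/11) = 4742/11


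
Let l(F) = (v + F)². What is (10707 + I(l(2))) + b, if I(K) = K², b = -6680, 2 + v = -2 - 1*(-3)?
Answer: 4028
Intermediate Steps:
v = -1 (v = -2 + (-2 - 1*(-3)) = -2 + (-2 + 3) = -2 + 1 = -1)
l(F) = (-1 + F)²
(10707 + I(l(2))) + b = (10707 + ((-1 + 2)²)²) - 6680 = (10707 + (1²)²) - 6680 = (10707 + 1²) - 6680 = (10707 + 1) - 6680 = 10708 - 6680 = 4028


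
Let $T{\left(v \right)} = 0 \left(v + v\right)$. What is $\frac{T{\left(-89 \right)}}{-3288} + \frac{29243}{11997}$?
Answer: $\frac{29243}{11997} \approx 2.4375$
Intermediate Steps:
$T{\left(v \right)} = 0$ ($T{\left(v \right)} = 0 \cdot 2 v = 0$)
$\frac{T{\left(-89 \right)}}{-3288} + \frac{29243}{11997} = \frac{0}{-3288} + \frac{29243}{11997} = 0 \left(- \frac{1}{3288}\right) + 29243 \cdot \frac{1}{11997} = 0 + \frac{29243}{11997} = \frac{29243}{11997}$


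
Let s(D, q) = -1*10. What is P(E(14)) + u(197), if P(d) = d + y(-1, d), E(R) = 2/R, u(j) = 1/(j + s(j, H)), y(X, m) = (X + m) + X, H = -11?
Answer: -2237/1309 ≈ -1.7089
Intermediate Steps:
y(X, m) = m + 2*X
s(D, q) = -10
u(j) = 1/(-10 + j) (u(j) = 1/(j - 10) = 1/(-10 + j))
P(d) = -2 + 2*d (P(d) = d + (d + 2*(-1)) = d + (d - 2) = d + (-2 + d) = -2 + 2*d)
P(E(14)) + u(197) = (-2 + 2*(2/14)) + 1/(-10 + 197) = (-2 + 2*(2*(1/14))) + 1/187 = (-2 + 2*(1/7)) + 1/187 = (-2 + 2/7) + 1/187 = -12/7 + 1/187 = -2237/1309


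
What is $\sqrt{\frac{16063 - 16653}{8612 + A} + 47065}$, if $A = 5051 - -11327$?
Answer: $\frac{4 \sqrt{374899011}}{357} \approx 216.94$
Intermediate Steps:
$A = 16378$ ($A = 5051 + 11327 = 16378$)
$\sqrt{\frac{16063 - 16653}{8612 + A} + 47065} = \sqrt{\frac{16063 - 16653}{8612 + 16378} + 47065} = \sqrt{- \frac{590}{24990} + 47065} = \sqrt{\left(-590\right) \frac{1}{24990} + 47065} = \sqrt{- \frac{59}{2499} + 47065} = \sqrt{\frac{117615376}{2499}} = \frac{4 \sqrt{374899011}}{357}$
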